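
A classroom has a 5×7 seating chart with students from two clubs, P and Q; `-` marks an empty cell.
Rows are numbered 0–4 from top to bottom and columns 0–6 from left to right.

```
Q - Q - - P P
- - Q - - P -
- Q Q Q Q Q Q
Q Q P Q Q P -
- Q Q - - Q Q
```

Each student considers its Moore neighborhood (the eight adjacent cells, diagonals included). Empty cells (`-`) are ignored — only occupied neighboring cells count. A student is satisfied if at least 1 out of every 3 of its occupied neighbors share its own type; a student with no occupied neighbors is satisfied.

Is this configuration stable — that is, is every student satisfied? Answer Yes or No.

(0,0)Q 0/0 satisfied
(0,2)Q 1/1 satisfied
(0,5)P 2/2 satisfied
(0,6)P 2/2 satisfied
(1,2)Q 4/4 satisfied
(1,5)P 2/5 satisfied
(2,1)Q 4/5 satisfied
(2,2)Q 5/6 satisfied
(2,3)Q 5/6 satisfied
(2,4)Q 4/6 satisfied
(2,5)Q 3/5 satisfied
(2,6)Q 1/3 satisfied
(3,0)Q 3/3 satisfied
(3,1)Q 5/6 satisfied
(3,2)P 0/7 not
(3,3)Q 5/6 satisfied
(3,4)Q 5/6 satisfied
(3,5)P 0/6 not
(4,1)Q 3/4 satisfied
(4,2)Q 3/4 satisfied
(4,5)Q 2/3 satisfied
(4,6)Q 1/2 satisfied
For instance (3,2) has only 0/7 same-type neighbors, below 1/3.

No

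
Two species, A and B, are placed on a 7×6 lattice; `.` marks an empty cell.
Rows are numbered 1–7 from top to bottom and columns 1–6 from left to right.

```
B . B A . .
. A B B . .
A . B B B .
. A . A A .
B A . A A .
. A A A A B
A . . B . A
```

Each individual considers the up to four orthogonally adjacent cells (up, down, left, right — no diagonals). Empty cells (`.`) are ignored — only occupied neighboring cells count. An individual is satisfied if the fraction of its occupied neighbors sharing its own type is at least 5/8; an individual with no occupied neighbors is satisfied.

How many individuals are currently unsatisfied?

(1,1)B 0/0 satisfied
(1,3)B 1/2 not
(1,4)A 0/2 not
(2,2)A 0/1 not
(2,3)B 3/4 satisfied
(2,4)B 2/3 satisfied
(3,1)A 0/0 satisfied
(3,3)B 2/2 satisfied
(3,4)B 3/4 satisfied
(3,5)B 1/2 not
(4,2)A 1/1 satisfied
(4,4)A 2/3 satisfied
(4,5)A 2/3 satisfied
(5,1)B 0/1 not
(5,2)A 2/3 satisfied
(5,4)A 3/3 satisfied
(5,5)A 3/3 satisfied
(6,2)A 2/2 satisfied
(6,3)A 2/2 satisfied
(6,4)A 3/4 satisfied
(6,5)A 2/3 satisfied
(6,6)B 0/2 not
(7,1)A 0/0 satisfied
(7,4)B 0/1 not
(7,6)A 0/1 not
Unsatisfied: (1,3), (1,4), (2,2), (3,5), (5,1), (6,6), (7,4), (7,6) — 8 in total.

8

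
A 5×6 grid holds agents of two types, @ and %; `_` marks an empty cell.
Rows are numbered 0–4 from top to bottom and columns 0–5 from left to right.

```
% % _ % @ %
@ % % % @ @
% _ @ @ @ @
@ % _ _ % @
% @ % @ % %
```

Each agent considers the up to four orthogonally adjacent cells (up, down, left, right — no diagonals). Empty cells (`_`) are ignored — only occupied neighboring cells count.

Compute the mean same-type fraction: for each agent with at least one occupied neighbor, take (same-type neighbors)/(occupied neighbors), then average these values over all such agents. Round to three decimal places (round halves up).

0.397

(0,0)% 1/2
(0,1)% 2/2
(0,3)% 1/2
(0,4)@ 1/3
(0,5)% 0/2
(1,0)@ 0/3
(1,1)% 2/3
(1,2)% 2/3
(1,3)% 2/4
(1,4)@ 3/4
(1,5)@ 2/3
(2,0)% 0/2
(2,2)@ 1/2
(2,3)@ 2/3
(2,4)@ 3/4
(2,5)@ 3/3
(3,0)@ 0/3
(3,1)% 0/2
(3,4)% 1/3
(3,5)@ 1/3
(4,0)% 0/2
(4,1)@ 0/3
(4,2)% 0/2
(4,3)@ 0/2
(4,4)% 2/3
(4,5)% 1/2
Sum over 26 agents: 1/2 + 2/2 + 1/2 + 1/3 + 0/2 + 0/3 + 2/3 + 2/3 + 2/4 + 3/4 + 2/3 + 0/2 + 1/2 + 2/3 + 3/4 + 3/3 + 0/3 + 0/2 + 1/3 + 1/3 + 0/2 + 0/3 + 0/2 + 0/2 + 2/3 + 1/2 = 31/3; mean = 31/3 ÷ 26 = 31/78 = 0.397435… → 0.397.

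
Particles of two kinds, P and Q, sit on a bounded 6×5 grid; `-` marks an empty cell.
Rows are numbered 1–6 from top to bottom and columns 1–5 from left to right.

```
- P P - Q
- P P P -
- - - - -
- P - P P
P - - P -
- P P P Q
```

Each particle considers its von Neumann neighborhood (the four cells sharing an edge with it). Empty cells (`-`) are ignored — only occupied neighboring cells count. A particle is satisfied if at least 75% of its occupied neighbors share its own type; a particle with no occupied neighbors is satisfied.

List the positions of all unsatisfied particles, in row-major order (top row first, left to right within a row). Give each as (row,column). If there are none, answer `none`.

Row 1: (1,2)P 2/2 ok · (1,3)P 2/2 ok · (1,5)Q 0/0 ok
Row 2: (2,2)P 2/2 ok · (2,3)P 3/3 ok · (2,4)P 1/1 ok
Row 4: (4,2)P 0/0 ok · (4,4)P 2/2 ok · (4,5)P 1/1 ok
Row 5: (5,1)P 0/0 ok · (5,4)P 2/2 ok
Row 6: (6,2)P 1/1 ok · (6,3)P 2/2 ok · (6,4)P 2/3 unhappy · (6,5)Q 0/1 unhappy

(6,4), (6,5)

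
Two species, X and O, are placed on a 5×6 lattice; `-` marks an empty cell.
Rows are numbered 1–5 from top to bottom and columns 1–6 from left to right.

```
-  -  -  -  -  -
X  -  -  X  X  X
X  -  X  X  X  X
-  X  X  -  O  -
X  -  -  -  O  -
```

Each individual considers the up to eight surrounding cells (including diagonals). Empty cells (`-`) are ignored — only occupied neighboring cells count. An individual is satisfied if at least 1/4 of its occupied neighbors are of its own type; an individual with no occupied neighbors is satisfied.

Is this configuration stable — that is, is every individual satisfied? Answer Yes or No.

Yes

Row 2: (2,1)X 1/1 ok · (2,4)X 4/4 ok · (2,5)X 5/5 ok · (2,6)X 3/3 ok
Row 3: (3,1)X 2/2 ok · (3,3)X 4/4 ok · (3,4)X 5/6 ok · (3,5)X 5/6 ok · (3,6)X 3/4 ok
Row 4: (4,2)X 4/4 ok · (4,3)X 3/3 ok · (4,5)O 1/4 ok
Row 5: (5,1)X 1/1 ok · (5,5)O 1/1 ok
All meet the threshold, so the configuration is stable.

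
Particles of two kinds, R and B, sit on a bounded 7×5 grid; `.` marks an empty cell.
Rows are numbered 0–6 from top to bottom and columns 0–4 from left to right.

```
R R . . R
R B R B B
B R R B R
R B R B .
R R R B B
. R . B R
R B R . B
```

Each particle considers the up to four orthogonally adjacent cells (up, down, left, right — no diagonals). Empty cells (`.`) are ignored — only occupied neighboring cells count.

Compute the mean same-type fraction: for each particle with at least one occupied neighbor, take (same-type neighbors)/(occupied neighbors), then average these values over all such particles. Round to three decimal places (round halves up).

Row 0: (0,0)R 2/2 · (0,1)R 1/2 · (0,4)R 0/1
Row 1: (1,0)R 1/3 · (1,1)B 0/4 · (1,2)R 1/3 · (1,3)B 2/3 · (1,4)B 1/3
Row 2: (2,0)B 0/3 · (2,1)R 1/4 · (2,2)R 3/4 · (2,3)B 2/4 · (2,4)R 0/2
Row 3: (3,0)R 1/3 · (3,1)B 0/4 · (3,2)R 2/4 · (3,3)B 2/3
Row 4: (4,0)R 2/2 · (4,1)R 3/4 · (4,2)R 2/3 · (4,3)B 3/4 · (4,4)B 1/2
Row 5: (5,1)R 1/2 · (5,3)B 1/2 · (5,4)R 0/3
Row 6: (6,0)R 0/1 · (6,1)B 0/3 · (6,2)R 0/1 · (6,4)B 0/1
Sum over 29 particles: 2/2 + 1/2 + 0/1 + 1/3 + 0/4 + 1/3 + 2/3 + 1/3 + 0/3 + 1/4 + 3/4 + 2/4 + 0/2 + 1/3 + 0/4 + 2/4 + 2/3 + 2/2 + 3/4 + 2/3 + 3/4 + 1/2 + 1/2 + 1/2 + 0/3 + 0/1 + 0/3 + 0/1 + 0/1 = 65/6; mean = 65/6 ÷ 29 = 65/174 = 0.373563… → 0.374.

0.374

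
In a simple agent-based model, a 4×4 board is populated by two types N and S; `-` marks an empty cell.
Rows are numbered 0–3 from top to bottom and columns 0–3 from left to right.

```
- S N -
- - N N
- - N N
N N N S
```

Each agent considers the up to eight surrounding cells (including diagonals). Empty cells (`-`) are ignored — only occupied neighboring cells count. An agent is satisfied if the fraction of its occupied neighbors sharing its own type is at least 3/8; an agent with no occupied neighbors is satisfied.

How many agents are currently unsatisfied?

2

Row 0: (0,1)S 0/2 not · (0,2)N 2/3 satisfied
Row 1: (1,2)N 4/5 satisfied · (1,3)N 4/4 satisfied
Row 2: (2,2)N 5/6 satisfied · (2,3)N 4/5 satisfied
Row 3: (3,0)N 1/1 satisfied · (3,1)N 3/3 satisfied · (3,2)N 3/4 satisfied · (3,3)S 0/3 not
Unsatisfied: (0,1), (3,3) — 2 in total.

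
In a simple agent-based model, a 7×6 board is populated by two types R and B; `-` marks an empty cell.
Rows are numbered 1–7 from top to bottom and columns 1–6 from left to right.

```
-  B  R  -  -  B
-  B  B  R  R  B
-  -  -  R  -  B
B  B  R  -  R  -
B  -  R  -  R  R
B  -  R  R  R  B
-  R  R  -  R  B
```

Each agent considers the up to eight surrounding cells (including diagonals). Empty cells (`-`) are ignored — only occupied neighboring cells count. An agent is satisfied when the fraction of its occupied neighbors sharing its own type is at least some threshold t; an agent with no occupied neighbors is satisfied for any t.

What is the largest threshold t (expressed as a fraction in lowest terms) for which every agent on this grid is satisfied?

Row 1: (1,2)B 2/3 · (1,3)R 1/4 · (1,6)B 1/2
Row 2: (2,2)B 2/3 · (2,3)B 2/5 · (2,4)R 3/4 · (2,5)R 2/5 · (2,6)B 2/3
Row 3: (3,4)R 4/5 · (3,6)B 1/3
Row 4: (4,1)B 2/2 · (4,2)B 2/4 · (4,3)R 2/3 · (4,5)R 3/4
Row 5: (5,1)B 3/3 · (5,3)R 3/4 · (5,5)R 4/5 · (5,6)R 3/4
Row 6: (6,1)B 1/2 · (6,3)R 4/4 · (6,4)R 6/6 · (6,5)R 4/6 · (6,6)B 1/5
Row 7: (7,2)R 2/3 · (7,3)R 3/3 · (7,5)R 2/4 · (7,6)B 1/3
The smallest same-type fraction is 1/5 at (6,6), which reduces to 1/5. Any threshold above that leaves this agent unsatisfied.

1/5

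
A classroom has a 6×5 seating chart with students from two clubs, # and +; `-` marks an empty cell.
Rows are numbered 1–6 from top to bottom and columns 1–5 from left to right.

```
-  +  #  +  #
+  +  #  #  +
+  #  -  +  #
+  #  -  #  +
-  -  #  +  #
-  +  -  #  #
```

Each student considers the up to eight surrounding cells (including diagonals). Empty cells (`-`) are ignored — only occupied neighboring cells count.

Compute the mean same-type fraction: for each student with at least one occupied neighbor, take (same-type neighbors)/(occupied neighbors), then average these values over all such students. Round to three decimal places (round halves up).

(1,2)+ 2/4
(1,3)# 2/5
(1,4)+ 1/5
(1,5)# 1/3
(2,1)+ 3/4
(2,2)+ 3/6
(2,3)# 3/7
(2,4)# 4/7
(2,5)+ 2/5
(3,1)+ 3/5
(3,2)# 2/6
(3,4)+ 2/6
(3,5)# 2/5
(4,1)+ 1/3
(4,2)# 2/4
(4,4)# 3/6
(4,5)+ 2/5
(5,3)# 3/5
(5,4)+ 1/6
(5,5)# 3/5
(6,2)+ 0/1
(6,4)# 3/4
(6,5)# 2/3
Sum over 23 students: 2/4 + 2/5 + 1/5 + 1/3 + 3/4 + 3/6 + 3/7 + 4/7 + 2/5 + 3/5 + 2/6 + 2/6 + 2/5 + 1/3 + 2/4 + 3/6 + 2/5 + 3/5 + 1/6 + 3/5 + 0/1 + 3/4 + 2/3 = 154/15; mean = 154/15 ÷ 23 = 154/345 = 0.446376… → 0.446.

0.446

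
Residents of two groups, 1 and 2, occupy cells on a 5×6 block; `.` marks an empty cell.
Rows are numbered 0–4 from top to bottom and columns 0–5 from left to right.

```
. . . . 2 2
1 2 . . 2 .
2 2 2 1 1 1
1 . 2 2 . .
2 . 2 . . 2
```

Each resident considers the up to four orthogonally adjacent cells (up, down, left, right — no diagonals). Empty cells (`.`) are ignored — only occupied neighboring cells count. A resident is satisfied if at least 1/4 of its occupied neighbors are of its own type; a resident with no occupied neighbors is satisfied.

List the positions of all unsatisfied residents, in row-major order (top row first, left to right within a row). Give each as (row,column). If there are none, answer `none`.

Row 0: (0,4)2 2/2 ok · (0,5)2 1/1 ok
Row 1: (1,0)1 0/2 unhappy · (1,1)2 1/2 ok · (1,4)2 1/2 ok
Row 2: (2,0)2 1/3 ok · (2,1)2 3/3 ok · (2,2)2 2/3 ok · (2,3)1 1/3 ok · (2,4)1 2/3 ok · (2,5)1 1/1 ok
Row 3: (3,0)1 0/2 unhappy · (3,2)2 3/3 ok · (3,3)2 1/2 ok
Row 4: (4,0)2 0/1 unhappy · (4,2)2 1/1 ok · (4,5)2 0/0 ok

(1,0), (3,0), (4,0)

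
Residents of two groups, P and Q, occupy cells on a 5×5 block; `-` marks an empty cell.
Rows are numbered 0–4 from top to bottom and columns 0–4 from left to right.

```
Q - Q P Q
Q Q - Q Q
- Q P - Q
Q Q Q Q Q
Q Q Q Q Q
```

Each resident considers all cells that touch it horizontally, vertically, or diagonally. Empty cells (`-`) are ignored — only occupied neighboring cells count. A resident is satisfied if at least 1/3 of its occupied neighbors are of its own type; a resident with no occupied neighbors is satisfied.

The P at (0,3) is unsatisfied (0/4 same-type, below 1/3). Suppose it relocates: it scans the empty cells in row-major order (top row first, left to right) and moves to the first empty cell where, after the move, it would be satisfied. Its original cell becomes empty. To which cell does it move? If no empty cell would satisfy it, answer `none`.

none

Vacating (0,3). Empty cells in order:
  (0,1): 0/4 same-type → still unsatisfied.
  (1,2): 1/5 same-type → still unsatisfied.
  (2,0): 0/5 same-type → still unsatisfied.
  (2,3): 1/7 same-type → still unsatisfied.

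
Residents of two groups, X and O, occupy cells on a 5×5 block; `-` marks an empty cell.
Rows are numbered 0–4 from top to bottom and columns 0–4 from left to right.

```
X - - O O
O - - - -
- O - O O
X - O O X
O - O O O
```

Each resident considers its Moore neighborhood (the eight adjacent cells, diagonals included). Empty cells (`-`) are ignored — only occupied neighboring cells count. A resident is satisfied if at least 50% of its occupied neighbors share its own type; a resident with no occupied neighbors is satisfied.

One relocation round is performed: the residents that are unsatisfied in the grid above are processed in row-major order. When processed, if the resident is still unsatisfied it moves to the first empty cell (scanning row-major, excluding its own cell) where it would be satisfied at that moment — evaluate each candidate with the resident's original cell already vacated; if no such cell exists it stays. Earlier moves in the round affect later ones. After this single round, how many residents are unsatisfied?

Initially unsatisfied (in order): (0,0), (3,0), (3,4), (4,0).
  (0,0): no empty cell satisfies it; stays.
  (3,0) → (0,1).
  (3,4) → (0,2).
  (4,0): now satisfied by earlier moves; stays.
Resulting grid:
X X X O O
O - - - -
- O - O O
- - O O -
O - O O O
Unsatisfied now: (1,0).

1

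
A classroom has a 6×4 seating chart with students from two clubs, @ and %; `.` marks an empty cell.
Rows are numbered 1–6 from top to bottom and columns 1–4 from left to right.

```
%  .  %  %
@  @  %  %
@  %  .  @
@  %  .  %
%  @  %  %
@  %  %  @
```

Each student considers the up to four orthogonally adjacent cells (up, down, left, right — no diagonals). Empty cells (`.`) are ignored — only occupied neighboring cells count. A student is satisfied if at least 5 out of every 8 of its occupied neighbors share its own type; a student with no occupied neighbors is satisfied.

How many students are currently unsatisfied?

Row 1: (1,1)% 0/1 unhappy · (1,3)% 2/2 ok · (1,4)% 2/2 ok
Row 2: (2,1)@ 2/3 ok · (2,2)@ 1/3 unhappy · (2,3)% 2/3 ok · (2,4)% 2/3 ok
Row 3: (3,1)@ 2/3 ok · (3,2)% 1/3 unhappy · (3,4)@ 0/2 unhappy
Row 4: (4,1)@ 1/3 unhappy · (4,2)% 1/3 unhappy · (4,4)% 1/2 unhappy
Row 5: (5,1)% 0/3 unhappy · (5,2)@ 0/4 unhappy · (5,3)% 2/3 ok · (5,4)% 2/3 ok
Row 6: (6,1)@ 0/2 unhappy · (6,2)% 1/3 unhappy · (6,3)% 2/3 ok · (6,4)@ 0/2 unhappy
Unsatisfied: (1,1), (2,2), (3,2), (3,4), (4,1), (4,2), (4,4), (5,1), (5,2), (6,1), (6,2), (6,4) — 12 in total.

12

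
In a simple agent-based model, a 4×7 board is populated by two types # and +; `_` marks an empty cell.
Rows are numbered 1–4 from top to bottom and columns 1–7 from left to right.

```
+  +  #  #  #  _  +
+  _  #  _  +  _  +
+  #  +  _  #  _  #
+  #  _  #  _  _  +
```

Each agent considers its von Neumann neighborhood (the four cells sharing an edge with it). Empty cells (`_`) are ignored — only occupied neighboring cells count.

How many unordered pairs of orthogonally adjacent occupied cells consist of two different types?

9

Scan each occupied cell's neighbors to the right and below so each pair is counted once.
From row 1: 2 unlike of 8 pairs (running 2/8).
From row 2: 3 unlike of 4 pairs (running 5/12).
From row 3: 3 unlike of 5 pairs (running 8/17).
From row 4: 1 unlike of 1 pairs (running 9/18).
Total adjacent occupied pairs: 18; unlike-type pairs: 9.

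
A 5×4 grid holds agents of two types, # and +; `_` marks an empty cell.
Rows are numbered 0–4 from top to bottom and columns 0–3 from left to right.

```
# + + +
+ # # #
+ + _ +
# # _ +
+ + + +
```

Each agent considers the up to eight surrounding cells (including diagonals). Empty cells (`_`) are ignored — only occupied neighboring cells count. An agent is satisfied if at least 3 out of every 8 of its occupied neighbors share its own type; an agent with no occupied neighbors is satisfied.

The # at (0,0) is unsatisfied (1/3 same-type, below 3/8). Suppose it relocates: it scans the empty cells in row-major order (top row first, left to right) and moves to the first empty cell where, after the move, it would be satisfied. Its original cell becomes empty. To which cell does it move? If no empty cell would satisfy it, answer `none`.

Vacating (0,0). Empty cells in order:
  (2,2): 4/7 same-type → satisfied — stop here.

(2,2)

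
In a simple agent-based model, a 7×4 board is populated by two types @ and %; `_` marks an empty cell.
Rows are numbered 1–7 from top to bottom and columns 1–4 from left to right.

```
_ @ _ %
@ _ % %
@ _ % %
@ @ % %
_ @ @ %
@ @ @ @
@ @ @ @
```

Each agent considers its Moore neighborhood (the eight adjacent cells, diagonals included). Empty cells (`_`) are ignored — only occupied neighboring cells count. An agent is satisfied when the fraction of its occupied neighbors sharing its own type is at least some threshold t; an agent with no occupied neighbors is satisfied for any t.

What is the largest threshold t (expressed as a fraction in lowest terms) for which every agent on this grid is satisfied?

2/5

Row 1: (1,2)@ 1/2 · (1,4)% 2/2
Row 2: (2,1)@ 2/2 · (2,3)% 4/5 · (2,4)% 4/4
Row 3: (3,1)@ 3/3 · (3,3)% 5/6 · (3,4)% 5/5
Row 4: (4,1)@ 3/3 · (4,2)@ 4/6 · (4,3)% 4/7 · (4,4)% 4/5
Row 5: (5,2)@ 6/7 · (5,3)@ 5/8 · (5,4)% 2/5
Row 6: (6,1)@ 4/4 · (6,2)@ 7/7 · (6,3)@ 7/8 · (6,4)@ 4/5
Row 7: (7,1)@ 3/3 · (7,2)@ 5/5 · (7,3)@ 5/5 · (7,4)@ 3/3
The smallest same-type fraction is 2/5 at (5,4), which reduces to 2/5. Any threshold above that leaves this agent unsatisfied.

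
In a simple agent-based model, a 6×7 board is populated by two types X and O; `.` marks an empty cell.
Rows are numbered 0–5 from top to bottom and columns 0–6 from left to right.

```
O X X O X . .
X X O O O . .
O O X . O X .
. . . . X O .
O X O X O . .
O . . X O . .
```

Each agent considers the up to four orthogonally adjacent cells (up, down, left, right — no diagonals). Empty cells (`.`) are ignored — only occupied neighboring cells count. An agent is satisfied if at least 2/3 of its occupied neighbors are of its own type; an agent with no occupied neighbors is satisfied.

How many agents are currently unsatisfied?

21

(0,0)O 0/2 ✗
(0,1)X 2/3 ✓
(0,2)X 1/3 ✗
(0,3)O 1/3 ✗
(0,4)X 0/2 ✗
(1,0)X 1/3 ✗
(1,1)X 2/4 ✗
(1,2)O 1/4 ✗
(1,3)O 3/3 ✓
(1,4)O 2/3 ✓
(2,0)O 1/2 ✗
(2,1)O 1/3 ✗
(2,2)X 0/2 ✗
(2,4)O 1/3 ✗
(2,5)X 0/2 ✗
(3,4)X 0/3 ✗
(3,5)O 0/2 ✗
(4,0)O 1/2 ✗
(4,1)X 0/2 ✗
(4,2)O 0/2 ✗
(4,3)X 1/3 ✗
(4,4)O 1/3 ✗
(5,0)O 1/1 ✓
(5,3)X 1/2 ✗
(5,4)O 1/2 ✗
Unsatisfied: (0,0), (0,2), (0,3), (0,4), (1,0), (1,1), (1,2), (2,0), (2,1), (2,2), (2,4), (2,5), (3,4), (3,5), (4,0), (4,1), (4,2), (4,3), (4,4), (5,3), (5,4) — 21 in total.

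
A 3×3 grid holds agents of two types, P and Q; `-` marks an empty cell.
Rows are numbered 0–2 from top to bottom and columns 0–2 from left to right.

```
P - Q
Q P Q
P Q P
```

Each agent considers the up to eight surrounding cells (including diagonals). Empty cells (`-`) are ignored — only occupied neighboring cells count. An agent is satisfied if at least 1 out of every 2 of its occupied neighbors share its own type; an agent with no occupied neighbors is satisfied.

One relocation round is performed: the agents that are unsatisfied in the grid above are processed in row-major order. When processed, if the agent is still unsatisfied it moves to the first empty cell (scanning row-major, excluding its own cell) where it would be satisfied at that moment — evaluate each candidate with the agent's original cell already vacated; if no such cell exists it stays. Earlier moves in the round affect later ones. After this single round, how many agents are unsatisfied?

2

Initially unsatisfied (in order): (1,0), (1,1), (2,0), (2,1), (2,2).
  (1,0) → (0,1).
  (1,1) → (1,0).
  (2,0): now satisfied by earlier moves; stays.
  (2,1): no empty cell satisfies it; stays.
  (2,2): no empty cell satisfies it; stays.
Resulting grid:
P Q Q
P - Q
P Q P
Unsatisfied now: (2,1), (2,2).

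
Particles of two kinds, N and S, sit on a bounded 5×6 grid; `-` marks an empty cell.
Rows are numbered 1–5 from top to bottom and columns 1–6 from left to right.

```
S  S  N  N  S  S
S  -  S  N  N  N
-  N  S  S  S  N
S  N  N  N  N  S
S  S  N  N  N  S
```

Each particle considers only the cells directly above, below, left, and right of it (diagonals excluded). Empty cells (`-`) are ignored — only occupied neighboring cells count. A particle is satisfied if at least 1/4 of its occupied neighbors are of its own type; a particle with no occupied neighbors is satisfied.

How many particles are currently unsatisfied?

Row 1: (1,1)S 2/2 ✓ · (1,2)S 1/2 ✓ · (1,3)N 1/3 ✓ · (1,4)N 2/3 ✓ · (1,5)S 1/3 ✓ · (1,6)S 1/2 ✓
Row 2: (2,1)S 1/1 ✓ · (2,3)S 1/3 ✓ · (2,4)N 2/4 ✓ · (2,5)N 2/4 ✓ · (2,6)N 2/3 ✓
Row 3: (3,2)N 1/2 ✓ · (3,3)S 2/4 ✓ · (3,4)S 2/4 ✓ · (3,5)S 1/4 ✓ · (3,6)N 1/3 ✓
Row 4: (4,1)S 1/2 ✓ · (4,2)N 2/4 ✓ · (4,3)N 3/4 ✓ · (4,4)N 3/4 ✓ · (4,5)N 2/4 ✓ · (4,6)S 1/3 ✓
Row 5: (5,1)S 2/2 ✓ · (5,2)S 1/3 ✓ · (5,3)N 2/3 ✓ · (5,4)N 3/3 ✓ · (5,5)N 2/3 ✓ · (5,6)S 1/2 ✓
Every one meets the threshold.

0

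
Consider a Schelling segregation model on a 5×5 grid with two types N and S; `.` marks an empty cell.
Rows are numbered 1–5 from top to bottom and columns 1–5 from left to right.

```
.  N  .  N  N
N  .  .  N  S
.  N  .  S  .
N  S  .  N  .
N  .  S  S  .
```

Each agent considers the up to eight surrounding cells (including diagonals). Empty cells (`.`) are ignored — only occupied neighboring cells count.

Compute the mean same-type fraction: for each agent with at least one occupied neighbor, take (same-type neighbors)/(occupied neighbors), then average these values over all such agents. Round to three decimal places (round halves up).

0.548

Row 1: (1,2)N 1/1 · (1,4)N 2/3 · (1,5)N 2/3
Row 2: (2,1)N 2/2 · (2,4)N 2/4 · (2,5)S 1/4
Row 3: (3,2)N 2/3 · (3,4)S 1/3
Row 4: (4,1)N 2/3 · (4,2)S 1/4 · (4,4)N 0/3
Row 5: (5,1)N 1/2 · (5,3)S 2/3 · (5,4)S 1/2
Sum over 14 agents: 1/1 + 2/3 + 2/3 + 2/2 + 2/4 + 1/4 + 2/3 + 1/3 + 2/3 + 1/4 + 0/3 + 1/2 + 2/3 + 1/2 = 23/3; mean = 23/3 ÷ 14 = 23/42 = 0.547619… → 0.548.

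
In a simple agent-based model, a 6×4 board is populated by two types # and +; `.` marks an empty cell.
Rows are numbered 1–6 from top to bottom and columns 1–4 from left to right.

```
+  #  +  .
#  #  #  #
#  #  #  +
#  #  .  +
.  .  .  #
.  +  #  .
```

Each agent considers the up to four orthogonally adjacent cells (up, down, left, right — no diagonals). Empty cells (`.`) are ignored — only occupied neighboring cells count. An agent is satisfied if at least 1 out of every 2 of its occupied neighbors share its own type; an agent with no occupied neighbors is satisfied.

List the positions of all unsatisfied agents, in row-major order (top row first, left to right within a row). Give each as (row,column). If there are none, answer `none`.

(1,1), (1,2), (1,3), (3,4), (5,4), (6,2), (6,3)

Row 1: (1,1)+ 0/2 ✗ · (1,2)# 1/3 ✗ · (1,3)+ 0/2 ✗
Row 2: (2,1)# 2/3 ✓ · (2,2)# 4/4 ✓ · (2,3)# 3/4 ✓ · (2,4)# 1/2 ✓
Row 3: (3,1)# 3/3 ✓ · (3,2)# 4/4 ✓ · (3,3)# 2/3 ✓ · (3,4)+ 1/3 ✗
Row 4: (4,1)# 2/2 ✓ · (4,2)# 2/2 ✓ · (4,4)+ 1/2 ✓
Row 5: (5,4)# 0/1 ✗
Row 6: (6,2)+ 0/1 ✗ · (6,3)# 0/1 ✗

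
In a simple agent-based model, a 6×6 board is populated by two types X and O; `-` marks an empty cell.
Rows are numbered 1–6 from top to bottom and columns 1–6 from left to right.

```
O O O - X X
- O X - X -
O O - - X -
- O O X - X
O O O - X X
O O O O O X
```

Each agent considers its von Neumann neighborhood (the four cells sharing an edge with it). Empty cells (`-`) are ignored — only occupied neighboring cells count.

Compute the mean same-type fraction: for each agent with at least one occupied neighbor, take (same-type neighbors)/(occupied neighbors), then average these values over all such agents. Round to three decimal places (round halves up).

(1,1)O 1/1
(1,2)O 3/3
(1,3)O 1/2
(1,5)X 2/2
(1,6)X 1/1
(2,2)O 2/3
(2,3)X 0/2
(2,5)X 2/2
(3,1)O 1/1
(3,2)O 3/3
(3,5)X 1/1
(4,2)O 3/3
(4,3)O 2/3
(4,4)X 0/1
(4,6)X 1/1
(5,1)O 2/2
(5,2)O 4/4
(5,3)O 3/3
(5,5)X 1/2
(5,6)X 3/3
(6,1)O 2/2
(6,2)O 3/3
(6,3)O 3/3
(6,4)O 2/2
(6,5)O 1/3
(6,6)X 1/2
Sum over 26 agents: 1/1 + 3/3 + 1/2 + 2/2 + 1/1 + 2/3 + 0/2 + 2/2 + 1/1 + 3/3 + 1/1 + 3/3 + 2/3 + 0/1 + 1/1 + 2/2 + 4/4 + 3/3 + 1/2 + 3/3 + 2/2 + 3/3 + 3/3 + 2/2 + 1/3 + 1/2 = 127/6; mean = 127/6 ÷ 26 = 127/156 = 0.814102… → 0.814.

0.814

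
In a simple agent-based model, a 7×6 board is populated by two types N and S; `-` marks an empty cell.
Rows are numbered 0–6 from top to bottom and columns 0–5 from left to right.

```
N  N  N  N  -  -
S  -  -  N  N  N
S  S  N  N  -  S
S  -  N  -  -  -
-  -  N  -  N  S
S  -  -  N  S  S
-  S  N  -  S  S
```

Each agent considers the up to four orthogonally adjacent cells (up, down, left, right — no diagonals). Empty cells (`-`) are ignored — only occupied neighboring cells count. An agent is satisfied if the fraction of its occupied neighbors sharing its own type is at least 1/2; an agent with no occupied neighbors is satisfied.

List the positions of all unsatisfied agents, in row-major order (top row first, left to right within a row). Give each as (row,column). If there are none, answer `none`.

(0,0)N 1/2 ✓
(0,1)N 2/2 ✓
(0,2)N 2/2 ✓
(0,3)N 2/2 ✓
(1,0)S 1/2 ✓
(1,3)N 3/3 ✓
(1,4)N 2/2 ✓
(1,5)N 1/2 ✓
(2,0)S 3/3 ✓
(2,1)S 1/2 ✓
(2,2)N 2/3 ✓
(2,3)N 2/2 ✓
(2,5)S 0/1 ✗
(3,0)S 1/1 ✓
(3,2)N 2/2 ✓
(4,2)N 1/1 ✓
(4,4)N 0/2 ✗
(4,5)S 1/2 ✓
(5,0)S 0/0 ✓
(5,3)N 0/1 ✗
(5,4)S 2/4 ✓
(5,5)S 3/3 ✓
(6,1)S 0/1 ✗
(6,2)N 0/1 ✗
(6,4)S 2/2 ✓
(6,5)S 2/2 ✓

(2,5), (4,4), (5,3), (6,1), (6,2)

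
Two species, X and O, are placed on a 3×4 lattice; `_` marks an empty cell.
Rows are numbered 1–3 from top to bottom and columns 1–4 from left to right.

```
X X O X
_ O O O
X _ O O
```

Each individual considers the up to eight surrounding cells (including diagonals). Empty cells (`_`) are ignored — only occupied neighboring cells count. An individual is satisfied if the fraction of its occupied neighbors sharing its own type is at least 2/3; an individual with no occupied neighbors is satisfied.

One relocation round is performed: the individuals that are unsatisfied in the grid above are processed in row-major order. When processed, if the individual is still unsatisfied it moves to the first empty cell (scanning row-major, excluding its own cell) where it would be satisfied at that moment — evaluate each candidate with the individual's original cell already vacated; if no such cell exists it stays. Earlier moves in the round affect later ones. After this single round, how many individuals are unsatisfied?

Initially unsatisfied (in order): (1,1), (1,2), (1,3), (1,4), (2,2), (3,1).
  (1,1) → (2,1).
  (1,2): no empty cell satisfies it; stays.
  (1,3): no empty cell satisfies it; stays.
  (1,4) → (1,1).
  (2,2) → (1,4).
  (3,1): now satisfied by earlier moves; stays.
Resulting grid:
X X O O
X _ O O
X _ O O
Unsatisfied now: (1,2).

1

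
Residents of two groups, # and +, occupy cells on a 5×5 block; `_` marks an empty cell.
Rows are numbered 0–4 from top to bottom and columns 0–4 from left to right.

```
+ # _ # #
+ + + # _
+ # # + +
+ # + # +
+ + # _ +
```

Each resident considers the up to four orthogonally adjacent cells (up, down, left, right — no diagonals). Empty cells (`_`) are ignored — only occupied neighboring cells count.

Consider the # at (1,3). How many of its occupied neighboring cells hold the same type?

1

Occupied neighbors of (1,3): (0,3)=#, (2,3)=+, (1,2)=+.
Same type (#): 1 of 3.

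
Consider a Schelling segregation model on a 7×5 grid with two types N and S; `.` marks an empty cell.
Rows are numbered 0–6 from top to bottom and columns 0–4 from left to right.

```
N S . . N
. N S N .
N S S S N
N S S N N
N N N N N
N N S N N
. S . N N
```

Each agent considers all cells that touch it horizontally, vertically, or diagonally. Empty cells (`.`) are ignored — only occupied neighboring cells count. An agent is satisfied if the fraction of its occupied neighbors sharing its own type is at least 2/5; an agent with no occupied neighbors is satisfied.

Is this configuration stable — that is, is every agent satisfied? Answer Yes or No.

No

(0,0)N 1/2 ok
(0,1)S 1/3 unhappy
(0,4)N 1/1 ok
(1,1)N 2/6 unhappy
(1,2)S 4/6 ok
(1,3)N 2/5 ok
(2,0)N 2/4 ok
(2,1)S 4/7 ok
(2,2)S 5/8 ok
(2,3)S 3/7 ok
(2,4)N 3/4 ok
(3,0)N 3/5 ok
(3,1)S 3/8 unhappy
(3,2)S 4/8 ok
(3,3)N 5/8 ok
(3,4)N 4/5 ok
(4,0)N 4/5 ok
(4,1)N 5/8 ok
(4,2)N 5/8 ok
(4,3)N 6/8 ok
(4,4)N 5/5 ok
(5,0)N 3/4 ok
(5,1)N 4/6 ok
(5,2)S 1/7 unhappy
(5,3)N 6/7 ok
(5,4)N 5/5 ok
(6,1)S 1/3 unhappy
(6,3)N 3/4 ok
(6,4)N 3/3 ok
For instance (0,1) has only 1/3 same-type neighbors, below 2/5.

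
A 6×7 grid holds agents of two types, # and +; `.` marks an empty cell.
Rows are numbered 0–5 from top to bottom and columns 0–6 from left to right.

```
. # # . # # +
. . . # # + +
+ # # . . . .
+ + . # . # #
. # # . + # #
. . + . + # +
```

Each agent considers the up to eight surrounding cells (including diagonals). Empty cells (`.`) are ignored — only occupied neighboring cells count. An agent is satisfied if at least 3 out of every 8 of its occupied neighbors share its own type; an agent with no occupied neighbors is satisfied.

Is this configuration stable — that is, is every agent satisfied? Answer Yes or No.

(0,1)# 1/1 ✓
(0,2)# 2/2 ✓
(0,4)# 3/4 ✓
(0,5)# 2/5 ✓
(0,6)+ 2/3 ✓
(1,3)# 4/4 ✓
(1,4)# 3/4 ✓
(1,5)+ 2/5 ✓
(1,6)+ 2/3 ✓
(2,0)+ 2/3 ✓
(2,1)# 1/4 ✗
(2,2)# 3/4 ✓
(3,0)+ 2/4 ✓
(3,1)+ 2/6 ✗
(3,3)# 2/3 ✓
(3,5)# 3/4 ✓
(3,6)# 3/3 ✓
(4,1)# 1/4 ✗
(4,2)# 2/4 ✓
(4,4)+ 1/5 ✗
(4,5)# 4/7 ✓
(4,6)# 4/5 ✓
(5,2)+ 0/2 ✗
(5,4)+ 1/3 ✗
(5,5)# 2/5 ✓
(5,6)+ 0/3 ✗
For instance (2,1) has only 1/4 same-type neighbors, below 3/8.

No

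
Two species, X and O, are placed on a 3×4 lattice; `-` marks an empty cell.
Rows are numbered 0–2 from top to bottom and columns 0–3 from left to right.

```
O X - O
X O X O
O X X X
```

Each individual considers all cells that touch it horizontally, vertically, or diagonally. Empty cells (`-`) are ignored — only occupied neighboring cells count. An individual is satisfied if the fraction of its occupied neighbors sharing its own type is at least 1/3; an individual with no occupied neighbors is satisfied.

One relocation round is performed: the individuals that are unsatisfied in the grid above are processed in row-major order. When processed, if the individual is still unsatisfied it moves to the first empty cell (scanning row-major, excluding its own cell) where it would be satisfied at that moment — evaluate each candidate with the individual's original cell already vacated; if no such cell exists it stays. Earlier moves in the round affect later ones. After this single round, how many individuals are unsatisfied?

Initially unsatisfied (in order): (1,1), (1,3).
  (1,1) → (0,2).
  (1,3): now satisfied by earlier moves; stays.
Resulting grid:
O X O O
X - X O
O X X X
Unsatisfied now: (0,0), (2,0).

2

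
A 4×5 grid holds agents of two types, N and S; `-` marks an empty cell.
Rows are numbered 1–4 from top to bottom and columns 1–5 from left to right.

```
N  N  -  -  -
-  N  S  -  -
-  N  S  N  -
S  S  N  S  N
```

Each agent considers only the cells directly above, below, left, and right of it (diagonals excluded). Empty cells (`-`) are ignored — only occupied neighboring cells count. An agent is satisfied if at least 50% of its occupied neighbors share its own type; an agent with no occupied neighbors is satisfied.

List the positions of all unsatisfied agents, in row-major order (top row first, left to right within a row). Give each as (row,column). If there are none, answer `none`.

Row 1: (1,1)N 1/1 ✓ · (1,2)N 2/2 ✓
Row 2: (2,2)N 2/3 ✓ · (2,3)S 1/2 ✓
Row 3: (3,2)N 1/3 ✗ · (3,3)S 1/4 ✗ · (3,4)N 0/2 ✗
Row 4: (4,1)S 1/1 ✓ · (4,2)S 1/3 ✗ · (4,3)N 0/3 ✗ · (4,4)S 0/3 ✗ · (4,5)N 0/1 ✗

(3,2), (3,3), (3,4), (4,2), (4,3), (4,4), (4,5)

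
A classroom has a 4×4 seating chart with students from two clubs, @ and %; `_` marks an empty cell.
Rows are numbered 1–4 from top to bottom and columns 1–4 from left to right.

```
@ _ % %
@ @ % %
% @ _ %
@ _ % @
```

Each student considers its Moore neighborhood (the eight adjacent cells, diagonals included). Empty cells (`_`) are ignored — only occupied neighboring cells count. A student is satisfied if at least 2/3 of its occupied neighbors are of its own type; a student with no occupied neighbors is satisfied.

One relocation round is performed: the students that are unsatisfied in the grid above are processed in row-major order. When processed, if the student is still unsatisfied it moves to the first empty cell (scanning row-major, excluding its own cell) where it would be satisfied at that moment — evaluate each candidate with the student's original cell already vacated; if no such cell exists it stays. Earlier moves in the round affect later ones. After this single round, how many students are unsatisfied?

6

Initially unsatisfied (in order): (2,2), (3,1), (3,2), (4,1), (4,3), (4,4).
  (2,2): no empty cell satisfies it; stays.
  (3,1): no empty cell satisfies it; stays.
  (3,2): no empty cell satisfies it; stays.
  (4,1): no empty cell satisfies it; stays.
  (4,3): no empty cell satisfies it; stays.
  (4,4): no empty cell satisfies it; stays.
Resulting grid:
@ _ % %
@ @ % %
% @ _ %
@ _ % @
Unsatisfied now: (2,2), (3,1), (3,2), (4,1), (4,3), (4,4).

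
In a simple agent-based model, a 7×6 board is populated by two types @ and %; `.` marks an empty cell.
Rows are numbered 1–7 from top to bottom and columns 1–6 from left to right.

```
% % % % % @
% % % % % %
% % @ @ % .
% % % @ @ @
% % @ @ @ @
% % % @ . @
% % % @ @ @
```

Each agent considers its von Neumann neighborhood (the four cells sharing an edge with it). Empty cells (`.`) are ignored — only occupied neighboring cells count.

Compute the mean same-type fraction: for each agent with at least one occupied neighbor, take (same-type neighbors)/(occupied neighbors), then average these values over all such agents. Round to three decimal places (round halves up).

(1,1)% 2/2
(1,2)% 3/3
(1,3)% 3/3
(1,4)% 3/3
(1,5)% 2/3
(1,6)@ 0/2
(2,1)% 3/3
(2,2)% 4/4
(2,3)% 3/4
(2,4)% 3/4
(2,5)% 4/4
(2,6)% 1/2
(3,1)% 3/3
(3,2)% 3/4
(3,3)@ 1/4
(3,4)@ 2/4
(3,5)% 1/3
(4,1)% 3/3
(4,2)% 4/4
(4,3)% 1/4
(4,4)@ 3/4
(4,5)@ 3/4
(4,6)@ 2/2
(5,1)% 3/3
(5,2)% 3/4
(5,3)@ 1/4
(5,4)@ 4/4
(5,5)@ 3/3
(5,6)@ 3/3
(6,1)% 3/3
(6,2)% 4/4
(6,3)% 2/4
(6,4)@ 2/3
(6,6)@ 2/2
(7,1)% 2/2
(7,2)% 3/3
(7,3)% 2/3
(7,4)@ 2/3
(7,5)@ 2/2
(7,6)@ 2/2
Sum over 40 agents: 2/2 + 3/3 + 3/3 + 3/3 + 2/3 + 0/2 + 3/3 + 4/4 + 3/4 + 3/4 + 4/4 + 1/2 + 3/3 + 3/4 + 1/4 + 2/4 + 1/3 + 3/3 + 4/4 + 1/4 + 3/4 + 3/4 + 2/2 + 3/3 + 3/4 + 1/4 + 4/4 + 3/3 + 3/3 + 3/3 + 4/4 + 2/4 + 2/3 + 2/2 + 2/2 + 3/3 + 2/3 + 2/3 + 2/2 + 2/2 = 127/4; mean = 127/4 ÷ 40 = 127/160 = 0.79375 → 0.794.

0.794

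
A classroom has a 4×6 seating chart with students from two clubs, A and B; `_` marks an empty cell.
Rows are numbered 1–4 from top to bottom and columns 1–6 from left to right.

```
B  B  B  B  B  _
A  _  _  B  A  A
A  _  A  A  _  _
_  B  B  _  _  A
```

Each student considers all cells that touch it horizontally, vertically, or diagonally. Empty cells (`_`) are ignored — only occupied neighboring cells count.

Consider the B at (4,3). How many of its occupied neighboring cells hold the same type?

1

Occupied neighbors of (4,3): (3,3)=A, (3,4)=A, (4,2)=B.
Same type (B): 1 of 3.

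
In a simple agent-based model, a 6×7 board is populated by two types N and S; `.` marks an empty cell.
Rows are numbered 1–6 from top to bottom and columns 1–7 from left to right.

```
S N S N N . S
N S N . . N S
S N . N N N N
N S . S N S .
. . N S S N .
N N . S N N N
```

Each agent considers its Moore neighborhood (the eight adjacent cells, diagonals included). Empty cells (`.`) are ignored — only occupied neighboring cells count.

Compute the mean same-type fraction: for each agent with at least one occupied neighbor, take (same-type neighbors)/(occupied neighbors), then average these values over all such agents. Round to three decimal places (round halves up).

0.536

Row 1: (1,1)S 1/3 · (1,2)N 2/5 · (1,3)S 1/4 · (1,4)N 2/3 · (1,5)N 2/2 · (1,7)S 1/2
Row 2: (2,1)N 2/5 · (2,2)S 3/7 · (2,3)N 4/6 · (2,6)N 4/6 · (2,7)S 1/4
Row 3: (3,1)S 2/5 · (3,2)N 3/6 · (3,4)N 3/4 · (3,5)N 4/6 · (3,6)N 4/6 · (3,7)N 2/4
Row 4: (4,1)N 1/3 · (4,2)S 1/4 · (4,4)S 2/6 · (4,5)N 4/8 · (4,6)S 1/6
Row 5: (5,3)N 1/5 · (5,4)S 3/6 · (5,5)S 4/8 · (5,6)N 4/6
Row 6: (6,1)N 1/1 · (6,2)N 2/2 · (6,4)S 2/4 · (6,5)N 2/5 · (6,6)N 3/4 · (6,7)N 2/2
Sum over 32 agents: 1/3 + 2/5 + 1/4 + 2/3 + 2/2 + 1/2 + 2/5 + 3/7 + 4/6 + 4/6 + 1/4 + 2/5 + 3/6 + 3/4 + 4/6 + 4/6 + 2/4 + 1/3 + 1/4 + 2/6 + 4/8 + 1/6 + 1/5 + 3/6 + 4/8 + 4/6 + 1/1 + 2/2 + 2/4 + 2/5 + 3/4 + 2/2 = 7201/420; mean = 7201/420 ÷ 32 = 7201/13440 = 0.535788… → 0.536.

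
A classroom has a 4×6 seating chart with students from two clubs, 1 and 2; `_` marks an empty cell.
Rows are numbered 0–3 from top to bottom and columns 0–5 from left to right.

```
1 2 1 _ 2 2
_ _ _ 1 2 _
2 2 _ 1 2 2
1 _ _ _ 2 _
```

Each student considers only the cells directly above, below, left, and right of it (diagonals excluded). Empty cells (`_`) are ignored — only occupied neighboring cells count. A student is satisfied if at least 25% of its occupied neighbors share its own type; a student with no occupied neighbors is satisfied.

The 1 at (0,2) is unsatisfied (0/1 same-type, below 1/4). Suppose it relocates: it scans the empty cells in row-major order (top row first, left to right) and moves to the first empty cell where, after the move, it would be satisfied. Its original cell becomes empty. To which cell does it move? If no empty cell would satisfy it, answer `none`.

(0,3)

Vacating (0,2). Empty cells in order:
  (0,3): 1/2 same-type → satisfied — stop here.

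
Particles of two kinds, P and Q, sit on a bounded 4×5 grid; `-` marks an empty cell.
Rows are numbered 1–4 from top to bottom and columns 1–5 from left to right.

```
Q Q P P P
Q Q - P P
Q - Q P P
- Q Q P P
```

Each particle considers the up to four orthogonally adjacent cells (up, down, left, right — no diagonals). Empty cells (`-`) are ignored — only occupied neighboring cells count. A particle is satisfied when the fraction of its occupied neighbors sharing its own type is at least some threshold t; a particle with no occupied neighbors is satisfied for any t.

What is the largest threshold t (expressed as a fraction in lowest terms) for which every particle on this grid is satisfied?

1/2

Row 1: (1,1)Q 2/2 · (1,2)Q 2/3 · (1,3)P 1/2 · (1,4)P 3/3 · (1,5)P 2/2
Row 2: (2,1)Q 3/3 · (2,2)Q 2/2 · (2,4)P 3/3 · (2,5)P 3/3
Row 3: (3,1)Q 1/1 · (3,3)Q 1/2 · (3,4)P 3/4 · (3,5)P 3/3
Row 4: (4,2)Q 1/1 · (4,3)Q 2/3 · (4,4)P 2/3 · (4,5)P 2/2
The smallest same-type fraction is 1/2 at (1,3), which reduces to 1/2. Any threshold above that leaves this particle unsatisfied.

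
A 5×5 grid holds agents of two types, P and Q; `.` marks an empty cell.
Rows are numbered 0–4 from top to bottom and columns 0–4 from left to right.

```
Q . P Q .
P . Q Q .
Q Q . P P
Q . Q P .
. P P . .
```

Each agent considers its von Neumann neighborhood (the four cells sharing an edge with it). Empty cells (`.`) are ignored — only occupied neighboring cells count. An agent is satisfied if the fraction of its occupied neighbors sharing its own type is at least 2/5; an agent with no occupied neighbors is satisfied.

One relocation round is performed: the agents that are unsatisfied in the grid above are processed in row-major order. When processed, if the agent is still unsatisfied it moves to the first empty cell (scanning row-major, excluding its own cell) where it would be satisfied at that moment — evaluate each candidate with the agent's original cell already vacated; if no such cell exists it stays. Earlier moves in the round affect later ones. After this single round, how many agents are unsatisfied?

Initially unsatisfied (in order): (0,0), (0,2), (1,0), (3,2).
  (0,0) → (0,4).
  (0,2) → (0,0).
  (1,0): now satisfied by earlier moves; stays.
  (3,2) → (0,2).
Resulting grid:
P . Q Q Q
P . Q Q .
Q Q . P P
Q . . P .
. P P . .
All satisfied now.

0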